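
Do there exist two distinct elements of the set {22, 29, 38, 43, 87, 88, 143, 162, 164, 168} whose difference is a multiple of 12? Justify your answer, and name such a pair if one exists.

There is no such pair.

Reduce each element modulo 12: 22↦10, 29↦5, 38↦2, 43↦7, 87↦3, 88↦4, 143↦11, 162↦6, 164↦8, 168↦0.
All 10 residues are distinct, so no two elements differ by a multiple of 12.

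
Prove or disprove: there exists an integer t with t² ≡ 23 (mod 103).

t = 34

t = 34 works: 34² = 1156, and 1156 − 23 = 1133 = 11·103.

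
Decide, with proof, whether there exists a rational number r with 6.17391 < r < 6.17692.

r = 105/17

Scale by 17: the interval becomes (104.95647, 105.00764), which contains the integer 105.
Hence 105/17 is a rational number with 6.17391 < 105/17 < 6.17692.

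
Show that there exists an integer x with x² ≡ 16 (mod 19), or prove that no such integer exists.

Take x = 4. Then 4² = 16, and since 0 ≤ 16 < 19 this is already reduced: 4² ≡ 16 (mod 19).

x = 4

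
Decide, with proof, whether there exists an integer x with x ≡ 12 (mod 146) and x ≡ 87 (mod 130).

No, no such integer exists.

Both moduli are multiples of 2 = gcd(146, 130), so any solution would satisfy x ≡ 12 and x ≡ 87 modulo 2 simultaneously.
But 12 mod 2 = 0 while 87 mod 2 = 1, a contradiction.
Hence the system has no solution.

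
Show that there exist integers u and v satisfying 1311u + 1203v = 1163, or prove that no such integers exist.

There are no such integers.

Both 1311 and 1203 are divisible by gcd(1311, 1203) = 3, hence so is any combination 1311u + 1203v.
But 1163 = 3·387 + 2, so 3 ∤ 1163.
Therefore 1311u + 1203v = 1163 has no solution in integers.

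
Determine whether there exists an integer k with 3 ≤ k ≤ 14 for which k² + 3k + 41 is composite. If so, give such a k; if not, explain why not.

At k = 14: 14² + 3·14 + 41 = 279 = 3·93, which is composite.

k = 14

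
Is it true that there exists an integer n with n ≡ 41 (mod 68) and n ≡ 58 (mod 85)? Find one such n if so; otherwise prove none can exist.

n = 313

The moduli are not coprime: gcd(68, 85) = 17. Compatibility requires 17 ∣ (58 − 41) = 17, which holds, so solutions exist.
List candidates n ≡ 41 (mod 68): 41, 109, 177, 245, 313. Modulo 85 these are 41, 24, 7, 75, 58; 313 gives 58 as required.
Check: 313 mod 68 = 41, 313 mod 85 = 58. ✓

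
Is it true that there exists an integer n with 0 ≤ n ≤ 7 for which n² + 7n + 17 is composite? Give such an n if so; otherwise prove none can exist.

At n = 2: 2² + 7·2 + 17 = 35 = 5·7, which is composite.

n = 2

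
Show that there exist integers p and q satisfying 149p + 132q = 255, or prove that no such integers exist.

p = 15, q = -15

149 and 132 are coprime, so 149p + 132q ranges over all of ℤ.
Dividing repeatedly: 149 = 1·132 + 17, 132 = 7·17 + 13, 17 = 1·13 + 4, 13 = 3·4 + 1, 4 = 4·1 + 0.
Working back up the chain: 1 = 13 − 3·4 = 13 − 3·(17 − 1·13) = −3·17 + 4·13 = −3·17 + 4·(132 − 7·17) = 4·132 − 31·17 = 4·132 − 31·(149 − 1·132) = −31·149 + 35·132. So 149·(-31) + 132·35 = 1.
Multiplying through by 255: p = (-31)·255 = -7905, q = 35·255 = 8925 is a solution.
The general solution is p = -7905 + 132k, q = 8925 − 149k; taking k = 60 gives the smaller pair p = 15, q = -15.
Check: 149·15 + 132·(-15) = 2235 − 1980 = 255. ✓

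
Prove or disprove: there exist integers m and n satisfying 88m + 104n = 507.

No such integers exist.

Both 88 and 104 are divisible by gcd(88, 104) = 8, hence so is any combination 88m + 104n.
However 507 leaves remainder 3 on division by 8.
So the equation is unsolvable over ℤ.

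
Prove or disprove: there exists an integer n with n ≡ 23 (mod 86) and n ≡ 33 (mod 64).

The moduli are not coprime: gcd(86, 64) = 2. Compatibility requires 2 ∣ (33 − 23) = 10, which holds, so solutions exist.
Put n = 23 + 86t, so we need 86t ≡ 10 (mod 64), equivalently (divide by 2) 43t ≡ 5 (mod 32).
43 ≡ 11 (mod 32), so this reads 11t ≡ 5 (mod 32). To invert 11 modulo 32: 32 = 2·11 + 10, 11 = 1·10 + 1, 10 = 10·1 + 0, and unwinding, 1 = 11 − 1·10 = 11 − (32 − 2·11) = −32 + 3·11. Thus 11⁻¹ ≡ 3 (mod 32).
Therefore t ≡ 3·5 = 15 (mod 32).
Then n = 23 + 86·15 = 1313.
Verify: 1313 = 15·86 + 23 and 1313 = 20·64 + 33. ✓

n = 1313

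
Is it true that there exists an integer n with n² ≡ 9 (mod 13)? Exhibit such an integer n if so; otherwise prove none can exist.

n = 3

Take n = 3. Then 3² = 9, and since 0 ≤ 9 < 13 this is already reduced: 3² ≡ 9 (mod 13).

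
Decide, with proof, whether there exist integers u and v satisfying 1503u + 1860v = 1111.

Any value of 1503u + 1860v is a multiple of gcd(1503, 1860) = 3.
But 1111 is not a multiple of 3 (it leaves remainder 1).
So the equation is unsolvable over ℤ.

No, no such integers exist.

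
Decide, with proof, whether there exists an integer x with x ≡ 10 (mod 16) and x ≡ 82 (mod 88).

The moduli are not coprime: gcd(16, 88) = 8. Compatibility requires 8 ∣ (82 − 10) = 72, which holds, so solutions exist.
Write x = 10 + 16t. Then 16t ≡ 82 − 10 ≡ 72 (mod 88); dividing through by 8 gives 2t ≡ 9 (mod 11).
Since 2·6 = 12 = 1·11 + 1, the inverse of 2 mod 11 is 6.
Therefore t ≡ 6·9 = 54 ≡ 10 (mod 11).
Then x = 10 + 16·10 = 170.
Check: 170 mod 16 = 10, 170 mod 88 = 82. ✓

x = 170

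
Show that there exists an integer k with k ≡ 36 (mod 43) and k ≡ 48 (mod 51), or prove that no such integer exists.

Since 43 and 51 share no common factor, CRT says the pair of congruences has a solution (unique mod 2193).
Any solution of the first congruence is k = 36 + 43t; substituting into the second, 43t ≡ 48 − 36 ≡ 12 (mod 51).
Note 43·19 = 817 ≡ 1 (mod 51) (as 817 − 1 = 16·51), so 43⁻¹ ≡ 19.
Therefore t ≡ 19·12 = 228 ≡ 24 (mod 51).
Taking t = 24 gives k = 36 + 43·24 = 1068.
Indeed 1068 ≡ 36 (mod 43) and 1068 ≡ 48 (mod 51).

k = 1068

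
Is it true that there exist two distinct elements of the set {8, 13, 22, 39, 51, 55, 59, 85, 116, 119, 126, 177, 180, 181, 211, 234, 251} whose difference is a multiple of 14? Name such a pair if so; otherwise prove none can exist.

Yes: 8 and 22.

Both 8 and 22 leave remainder 8 on division by 14; their difference 14 = 1·14 is a multiple of 14.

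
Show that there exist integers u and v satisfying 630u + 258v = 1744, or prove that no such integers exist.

No such integers exist.

gcd(630, 258) = 6, so every integer of the form 630u + 258v is a multiple of 6.
But 1744 = 6·290 + 4, so 6 ∤ 1744.
So the equation is unsolvable over ℤ.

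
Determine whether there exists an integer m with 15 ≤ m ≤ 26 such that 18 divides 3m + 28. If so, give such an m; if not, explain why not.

For m = 15, 16, …, 26 the values of 3m + 28 modulo 18 are 1, 4, 7, 10, 13, 16, 1, 4, 7, 10, 13, 16 respectively.
Since 0 is absent from this list, 18 ∤ 3m + 28 for every m with 15 ≤ m ≤ 26.

No such integer m in that range exists.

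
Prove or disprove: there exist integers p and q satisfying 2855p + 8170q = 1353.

No, no such integers exist.

Both 2855 and 8170 are divisible by gcd(2855, 8170) = 5, hence so is any combination 2855p + 8170q.
But 1353 = 5·270 + 3, so 5 ∤ 1353.
Hence no integers p, q satisfy the equation.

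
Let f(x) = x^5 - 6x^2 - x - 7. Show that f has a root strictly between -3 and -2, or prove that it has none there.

f(-3) = -301 and f(-2) = -61, both negative, so a sign-change argument is unavailable; we show f keeps this sign on the whole interval.
Substitute x = -2 − u, where 0 < u < 1 on the interval. Expanding, f(-2 − u) = -u^5 - 10u^4 - 40u^3 - 86u^2 - 103u - 61.
All 6 nonzero coefficients of this polynomial in u are negative; hence for u > 0 the value is a sum of negative terms (the constant -61 among them).
So f is strictly negative on (-3, -2); no root exists in the interval.

No such root exists.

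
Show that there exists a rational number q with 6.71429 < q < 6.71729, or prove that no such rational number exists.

Scale by 53: the interval becomes (355.85737, 356.01637), which contains the integer 356.
Dividing back, 6.71429 < 356/53 < 6.71729, and 356/53 is rational.

q = 356/53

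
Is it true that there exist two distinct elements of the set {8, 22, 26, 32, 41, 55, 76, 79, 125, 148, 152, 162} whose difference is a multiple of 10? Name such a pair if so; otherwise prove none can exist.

The pair (8, 148) works.

Both 8 and 148 leave remainder 8 on division by 10; their difference 140 = 14·10 is a multiple of 10.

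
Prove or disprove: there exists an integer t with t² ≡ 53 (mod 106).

t = 53 works: 53² = 2809, and 2809 − 53 = 2756 = 26·106.

t = 53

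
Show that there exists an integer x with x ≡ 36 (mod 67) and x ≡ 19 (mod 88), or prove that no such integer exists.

gcd(67, 88) = 1, so the Chinese Remainder Theorem guarantees exactly one residue class mod 5896 satisfying both.
Write x = 36 + 67t and require 36 + 67t ≡ 19 (mod 88), i.e. 67t ≡ 71 (mod 88).
Note 67·67 = 4489 ≡ 1 (mod 88) (as 4489 − 1 = 51·88), so 67⁻¹ ≡ 67.
Multiplying by 67: t ≡ 67·71 = 4757 ≡ 5 (mod 88).
Taking t = 5 gives x = 36 + 67·5 = 371.
Indeed 371 ≡ 36 (mod 67) and 371 ≡ 19 (mod 88).

x = 371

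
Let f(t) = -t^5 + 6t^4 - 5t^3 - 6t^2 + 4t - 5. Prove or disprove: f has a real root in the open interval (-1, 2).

f(-1) = -3 and f(2) = 3, which have opposite signs.
Since f is a polynomial it is continuous on [-1, 2].
By the Intermediate Value Theorem, f takes the value 0 somewhere in the open interval.

Such a root exists.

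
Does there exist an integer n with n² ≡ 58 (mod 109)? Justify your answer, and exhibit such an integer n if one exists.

There is no such integer.

Apply Euler's criterion with the prime 109: 58 is a quadratic residue iff 58^54 ≡ 1 (mod 109), and a non-residue iff it is ≡ −1.
Squaring successively (mod 109): 58^2 = 3364 ≡ 94; 58^4 ≡ 94² = 8836 ≡ 7; 58^8 ≡ 7² = 49 ≡ 49; 58^16 ≡ 49² = 2401 ≡ 3; 58^32 ≡ 3² = 9 ≡ 9.
Since 54 = 32 + 16 + 4 + 2, 58^54 ≡ 9 · 3 · 7 · 94; multiplying out mod 109: 9·3 = 27 ≡ 27, then 27·7 = 189 ≡ 80, then 80·94 = 7520 ≡ 108. Thus 58^54 ≡ 108 ≡ −1 (mod 109).
By Euler's criterion 58 is a quadratic non-residue mod 109: no n satisfies n² ≡ 58 (mod 109).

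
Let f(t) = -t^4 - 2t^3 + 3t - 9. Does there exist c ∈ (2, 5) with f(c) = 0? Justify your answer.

f(2) = -35 and f(5) = -869, both negative, so a sign-change argument is unavailable; we show f keeps this sign on the whole interval.
Shift to the endpoint 2: with t = 2 + u (0 < u < 3), one computes f(2 + u) = -u^4 - 10u^3 - 36u^2 - 53u - 35.
All 5 nonzero coefficients of this polynomial in u are negative; hence for u > 0 the value is a sum of negative terms (the constant -35 among them).
So f is strictly negative on (2, 5); no root exists in the interval.

f has no root in that interval.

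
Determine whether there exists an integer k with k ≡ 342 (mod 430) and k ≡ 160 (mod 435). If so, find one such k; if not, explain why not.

gcd(430, 435) = 5. If k ≡ 342 (mod 430) and k ≡ 160 (mod 435), then k ≡ 342 (mod 5) and k ≡ 160 (mod 5).
However 342 ≡ 2 and 160 ≡ 0 (mod 5), and 2 ≠ 0.
Therefore no such k exists.

No such integer exists.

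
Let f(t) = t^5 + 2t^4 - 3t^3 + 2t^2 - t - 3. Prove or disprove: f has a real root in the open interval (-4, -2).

f(-4) = -287 and f(-2) = 31, which have opposite signs.
f is continuous everywhere (it is a polynomial), in particular on [-4, -2].
By the Intermediate Value Theorem, f takes the value 0 somewhere in the open interval.

Such a root exists.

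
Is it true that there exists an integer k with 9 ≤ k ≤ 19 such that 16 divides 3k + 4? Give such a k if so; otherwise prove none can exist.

There is no such integer k in that range.

At k = 9, 3·9 + 4 = 31 ≡ 15 (mod 16), and each step in k adds 3, giving residues 15, 2, 5, 8, 11, 14, 1, 4, 7, 10, 13 for k = 9, 10, …, 19.
None is 0, so 16 never divides 3k + 4 on this range.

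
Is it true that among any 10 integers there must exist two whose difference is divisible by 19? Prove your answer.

No; for instance {54, 55, 56, 57, 58, 59, 60, 61, 62, 63} is a counterexample.

Take the 10 consecutive integers 54, 55, …, 63: their residues mod 19 are all distinct because 10 ≤ 19.
Any two of them differ by at most 9 < 19 and by at least 1, so no difference is a multiple of 19.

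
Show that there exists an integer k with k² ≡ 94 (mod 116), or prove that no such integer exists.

No, no such integer exists.

Since 4 ∣ 116, a solution of k² ≡ 94 (mod 116) would also satisfy k² ≡ 94 ≡ 2 (mod 4).
Since (4 − k)² ≡ k² (mod 4), it suffices to square k = 0, 1, …, 2: the residues are 0, 1, 0.
So the quadratic residues mod 4 are {0, 1}, and 2 is not among them.
Hence no integer k has k² ≡ 94 (mod 116).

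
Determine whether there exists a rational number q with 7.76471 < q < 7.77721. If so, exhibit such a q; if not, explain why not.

q = 101/13

Scale by 13: the interval becomes (100.94123, 101.10373), which contains the integer 101.
Hence 101/13 is a rational number with 7.76471 < 101/13 < 7.77721.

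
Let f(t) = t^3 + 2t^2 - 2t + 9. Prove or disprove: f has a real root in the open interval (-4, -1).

Yes, f has a root in the interval.

f(-4) = -15 and f(-1) = 12, which have opposite signs.
As a polynomial, f is continuous on every closed interval.
By the Intermediate Value Theorem, f takes the value 0 somewhere in the open interval.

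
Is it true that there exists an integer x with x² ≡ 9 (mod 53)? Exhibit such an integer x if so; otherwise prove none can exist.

Take x = 3. Then 3² = 9, and since 0 ≤ 9 < 53 this is already reduced: 3² ≡ 9 (mod 53).

x = 3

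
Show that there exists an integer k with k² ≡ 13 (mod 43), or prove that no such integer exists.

k = 23

Take k = 23. Then 23² = 529 = 12·43 + 13, so 23² ≡ 13 (mod 43).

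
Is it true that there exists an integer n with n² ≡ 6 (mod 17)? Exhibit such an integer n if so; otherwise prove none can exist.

There is no such integer.

Squares mod 17 repeat after n = 8 (as (−n)² = n²); for n = 0..8 they are 0, 1, 4, 9, 16, 8, 2, 15, 13.
The set of squares mod 17 is therefore {0, 1, 2, 4, 8, 9, 13, 15, 16}, which does not contain 6.
Therefore n² ≡ 6 (mod 17) has no solution.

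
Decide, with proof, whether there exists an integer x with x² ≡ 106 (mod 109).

x = 91

Take x = 91. Then 91² = 8281 = 75·109 + 106, so 91² ≡ 106 (mod 109).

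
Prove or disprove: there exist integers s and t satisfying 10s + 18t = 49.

There are no such integers.

Both 10 and 18 are divisible by gcd(10, 18) = 2, hence so is any combination 10s + 18t.
But 49 is not a multiple of 2 (it leaves remainder 1).
Hence no integers s, t satisfy the equation.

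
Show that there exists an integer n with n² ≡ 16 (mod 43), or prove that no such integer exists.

Take n = 4. Then 4² = 16, and since 0 ≤ 16 < 43 this is already reduced: 4² ≡ 16 (mod 43).

n = 4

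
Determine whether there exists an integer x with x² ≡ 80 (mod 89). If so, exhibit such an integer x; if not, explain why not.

x = 76 works: 76² = 5776, and 5776 − 80 = 5696 = 64·89.

x = 76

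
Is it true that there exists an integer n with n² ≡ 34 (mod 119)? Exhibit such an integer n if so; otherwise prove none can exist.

No such integer exists.

Reduce modulo 7, which divides 119: we would need n² ≡ 6 (mod 7).
Since (7 − n)² ≡ n² (mod 7), it suffices to square n = 0, 1, …, 3: the residues are 0, 1, 4, 2.
The set of squares mod 7 is therefore {0, 1, 2, 4}, which does not contain 6.
Hence no integer n has n² ≡ 34 (mod 119).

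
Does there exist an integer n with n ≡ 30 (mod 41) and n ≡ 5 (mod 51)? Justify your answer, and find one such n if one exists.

n = 1178

Since 41 and 51 share no common factor, CRT says the pair of congruences has a solution (unique mod 2091).
Write n = 30 + 41t and require 30 + 41t ≡ 5 (mod 51), i.e. 41t ≡ 26 (mod 51).
Since 41·5 = 205 = 4·51 + 1, the inverse of 41 mod 51 is 5.
Multiplying by 5: t ≡ 5·26 = 130 ≡ 28 (mod 51).
Taking t = 28 gives n = 30 + 41·28 = 1178.
Check: 1178 mod 41 = 30, 1178 mod 51 = 5. ✓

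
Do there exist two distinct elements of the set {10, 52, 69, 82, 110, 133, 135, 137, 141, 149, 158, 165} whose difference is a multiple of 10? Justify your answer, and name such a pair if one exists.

Both 10 and 110 leave remainder 0 on division by 10; their difference 100 = 10·10 is a multiple of 10.

10 and 110 are such a pair.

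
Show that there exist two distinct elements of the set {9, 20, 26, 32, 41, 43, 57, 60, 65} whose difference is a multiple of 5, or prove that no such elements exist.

20 and 60 are such a pair.

20 mod 5 = 0 and 60 mod 5 = 0, so 60 − 20 = 40 = 8·5.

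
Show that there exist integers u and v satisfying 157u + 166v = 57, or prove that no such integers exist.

u = 49, v = -46

Since gcd(157, 166) = 1, every integer is an integer combination of 157 and 166.
Dividing repeatedly: 166 = 1·157 + 9, 157 = 17·9 + 4, 9 = 2·4 + 1, 4 = 4·1 + 0.
Back-substituting, 1 = 9 − 2·4 = 9 − 2·(157 − 17·9) = −2·157 + 35·9 = −2·157 + 35·(166 − 1·157) = 35·166 − 37·157; that is, 157·(-37) + 166·35 = 1.
Times 57: 157·(-2109) + 166·1995 = 57, so (-2109, 1995) solves it.
Shifting by a multiple of (166, −157) keeps it a solution: u = -2109 + 13·166 = 49, v = 1995 − 13·157 = -46.
Check: 157·49 + 166·(-46) = 7693 − 7636 = 57. ✓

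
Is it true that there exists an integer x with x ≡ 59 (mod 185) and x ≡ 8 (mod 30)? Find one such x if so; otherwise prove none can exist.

There is no such integer.

Reduce both congruences modulo 5, which divides 185 and 30: they say x ≡ 59 (mod 5) and x ≡ 8 (mod 5).
But 59 mod 5 = 4 while 8 mod 5 = 3, a contradiction.
Hence the system has no solution.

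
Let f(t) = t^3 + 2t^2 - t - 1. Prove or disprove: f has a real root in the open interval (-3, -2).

f(-3) = -7 and f(-2) = 1, which have opposite signs.
As a polynomial, f is continuous on every closed interval.
By the Intermediate Value Theorem, f takes the value 0 somewhere in the open interval.

Yes, f has a root in the interval.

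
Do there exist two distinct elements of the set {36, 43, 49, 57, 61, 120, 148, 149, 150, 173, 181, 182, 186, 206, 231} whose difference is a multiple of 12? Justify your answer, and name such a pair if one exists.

Both 36 and 120 leave remainder 0 on division by 12; their difference 84 = 7·12 is a multiple of 12.

The pair (36, 120) works.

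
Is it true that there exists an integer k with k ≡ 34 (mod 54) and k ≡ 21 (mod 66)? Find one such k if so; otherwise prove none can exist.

Reduce both congruences modulo 6, which divides 54 and 66: they say k ≡ 34 (mod 6) and k ≡ 21 (mod 6).
But 34 mod 6 = 4 while 21 mod 6 = 3, a contradiction.
So no integer satisfies both congruences.

No such integer exists.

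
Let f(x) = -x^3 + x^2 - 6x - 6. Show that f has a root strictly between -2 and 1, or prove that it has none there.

Such a root exists.

f(-2) = 18 and f(1) = -12, which have opposite signs.
As a polynomial, f is continuous on every closed interval.
By the Intermediate Value Theorem, f takes the value 0 somewhere in the open interval.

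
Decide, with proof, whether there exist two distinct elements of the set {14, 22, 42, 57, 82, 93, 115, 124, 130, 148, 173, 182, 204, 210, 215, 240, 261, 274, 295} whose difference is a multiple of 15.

Both 22 and 82 leave remainder 7 on division by 15; their difference 60 = 4·15 is a multiple of 15.

Yes: 22 and 82.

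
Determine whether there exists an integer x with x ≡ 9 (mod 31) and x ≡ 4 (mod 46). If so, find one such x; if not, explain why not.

x = 970

The moduli 31 and 46 are coprime, so by the Chinese Remainder Theorem a unique solution modulo 1426 exists.
Write x = 9 + 31t and require 9 + 31t ≡ 4 (mod 46), i.e. 31t ≡ 41 (mod 46).
To invert 31 modulo 46: 46 = 1·31 + 15, 31 = 2·15 + 1, 15 = 15·1 + 0, and unwinding, 1 = 31 − 2·15 = 31 − 2·(46 − 1·31) = −2·46 + 3·31. Thus 31⁻¹ ≡ 3 (mod 46).
Therefore t ≡ 3·41 = 123 ≡ 31 (mod 46).
With t = 31: x = 9 + 31·31 = 970.
Check: 970 mod 31 = 9, 970 mod 46 = 4. ✓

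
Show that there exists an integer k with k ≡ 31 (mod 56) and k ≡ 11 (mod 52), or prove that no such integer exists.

k = 479

The moduli are not coprime: gcd(56, 52) = 4. Compatibility requires 4 ∣ (11 − 31) = -20, which holds, so solutions exist.
Put k = 31 + 56t, so we need 56t ≡ 32 (mod 52), equivalently (divide by 4) 14t ≡ 8 (mod 13).
14 ≡ 1 (mod 13), so this reads 1t ≡ 8 (mod 13). So t ≡ 8 (mod 13).
Then k = 31 + 56·8 = 479.
Check: 479 mod 56 = 31, 479 mod 52 = 11. ✓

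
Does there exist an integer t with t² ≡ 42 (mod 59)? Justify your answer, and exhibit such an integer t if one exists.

59 is prime, so by Euler's criterion 42 is a square mod 59 iff 42^((59−1)/2) = 42^29 ≡ 1 (mod 59).
Squaring successively (mod 59): 42^2 = 1764 ≡ 53; 42^4 ≡ 53² = 2809 ≡ 36; 42^8 ≡ 36² = 1296 ≡ 57; 42^16 ≡ 57² = 3249 ≡ 4.
Since 29 = 16 + 8 + 4 + 1, 42^29 ≡ 4 · 57 · 36 · 42; multiplying out mod 59: 4·57 = 228 ≡ 51, then 51·36 = 1836 ≡ 7, then 7·42 = 294 ≡ 58. Thus 42^29 ≡ 58 ≡ −1 (mod 59).
By Euler's criterion 42 is a quadratic non-residue mod 59: no t satisfies t² ≡ 42 (mod 59).

There is no such integer.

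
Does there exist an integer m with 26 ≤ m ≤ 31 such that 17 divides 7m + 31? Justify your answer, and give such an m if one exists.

At m = 26, 7·26 + 31 = 213 ≡ 9 (mod 17), and each step in m adds 7, giving residues 9, 16, 6, 13, 3, 10 for m = 26, 27, …, 31.
None is 0, so 17 never divides 7m + 31 on this range.

No such integer m in that range exists.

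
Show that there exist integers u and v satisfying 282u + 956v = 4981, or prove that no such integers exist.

gcd(282, 956) = 2, so every integer of the form 282u + 956v is a multiple of 2.
But 4981 is not a multiple of 2 (it leaves remainder 1).
Therefore 282u + 956v = 4981 has no solution in integers.

There are no such integers.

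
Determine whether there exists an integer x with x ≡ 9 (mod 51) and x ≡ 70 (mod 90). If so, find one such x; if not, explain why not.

gcd(51, 90) = 3. If x ≡ 9 (mod 51) and x ≡ 70 (mod 90), then x ≡ 9 (mod 3) and x ≡ 70 (mod 3).
However 9 ≡ 0 and 70 ≡ 1 (mod 3), and 0 ≠ 1.
Therefore no such x exists.

There is no such integer.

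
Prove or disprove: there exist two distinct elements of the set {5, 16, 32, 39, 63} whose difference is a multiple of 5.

There is no such pair.

Reduce each element modulo 5: 5↦0, 16↦1, 32↦2, 39↦4, 63↦3.
These 5 residues are pairwise different, hence no difference of two elements is divisible by 5.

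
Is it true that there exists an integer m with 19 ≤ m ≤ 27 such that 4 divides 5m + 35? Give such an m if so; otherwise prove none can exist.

For m = 19, 20 the values 130, 135 are not multiples of 4. At m = 21 we get 5·21 + 35 = 140, and 140 = 4·35.

m = 21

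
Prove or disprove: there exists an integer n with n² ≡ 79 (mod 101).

Take n = 68. Then 68² = 4624 = 45·101 + 79, so 68² ≡ 79 (mod 101).

n = 68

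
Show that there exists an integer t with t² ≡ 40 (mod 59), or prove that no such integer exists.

Apply Euler's criterion with the prime 59: 40 is a quadratic residue iff 40^29 ≡ 1 (mod 59), and a non-residue iff it is ≡ −1.
Repeated squaring mod 59: 40^2 = 1600 ≡ 7; 40^4 ≡ 7² = 49 ≡ 49; 40^8 ≡ 49² = 2401 ≡ 41; 40^16 ≡ 41² = 1681 ≡ 29.
Since 29 = 16 + 8 + 4 + 1, 40^29 ≡ 29 · 41 · 49 · 40; multiplying out mod 59: 29·41 = 1189 ≡ 9, then 9·49 = 441 ≡ 28, then 28·40 = 1120 ≡ 58. Thus 40^29 ≡ 58 ≡ −1 (mod 59).
By Euler's criterion 40 is a quadratic non-residue mod 59: no t satisfies t² ≡ 40 (mod 59).

There is no such integer.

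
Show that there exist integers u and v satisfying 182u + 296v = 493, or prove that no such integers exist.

There are no such integers.

Both 182 and 296 are divisible by gcd(182, 296) = 2, hence so is any combination 182u + 296v.
However 493 leaves remainder 1 on division by 2.
Therefore 182u + 296v = 493 has no solution in integers.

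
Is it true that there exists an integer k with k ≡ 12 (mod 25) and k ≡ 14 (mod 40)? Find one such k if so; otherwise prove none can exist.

gcd(25, 40) = 5. If k ≡ 12 (mod 25) and k ≡ 14 (mod 40), then k ≡ 12 (mod 5) and k ≡ 14 (mod 5).
However 12 ≡ 2 and 14 ≡ 4 (mod 5), and 2 ≠ 4.
So no integer satisfies both congruences.

There is no such integer.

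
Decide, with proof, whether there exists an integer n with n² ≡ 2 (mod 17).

n = 6

n = 6 works: 6² = 36, and 36 − 2 = 34 = 2·17.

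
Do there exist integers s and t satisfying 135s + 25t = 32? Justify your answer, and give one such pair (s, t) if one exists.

Any value of 135s + 25t is a multiple of gcd(135, 25) = 5.
But 32 = 5·6 + 2, so 5 ∤ 32.
So the equation is unsolvable over ℤ.

No such integers exist.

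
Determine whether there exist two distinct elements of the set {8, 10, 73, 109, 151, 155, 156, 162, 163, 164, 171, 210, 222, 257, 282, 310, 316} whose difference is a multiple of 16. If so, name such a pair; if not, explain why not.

The pair (10, 282) works.

10 mod 16 = 10 and 282 mod 16 = 10, so 282 − 10 = 272 = 17·16.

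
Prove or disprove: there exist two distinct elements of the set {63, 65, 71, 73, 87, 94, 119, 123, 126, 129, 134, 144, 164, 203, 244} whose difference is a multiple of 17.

No, no such pair exists.

Reduce each element modulo 17: 63↦12, 65↦14, 71↦3, 73↦5, 87↦2, 94↦9, 119↦0, 123↦4, 126↦7, 129↦10, 134↦15, 144↦8, 164↦11, 203↦16, 244↦6.
No residue repeats among the 15 elements, so no pair has difference ≡ 0 (mod 17).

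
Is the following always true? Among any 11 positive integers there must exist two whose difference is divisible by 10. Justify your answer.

Yes, this is always true.

There are exactly 10 possible remainders on division by 10.
With 11 integers and only 10 classes, the pigeonhole principle forces two of them, say a and b, into the same class.
Then a ≡ b (mod 10), i.e. 10 ∣ (a − b).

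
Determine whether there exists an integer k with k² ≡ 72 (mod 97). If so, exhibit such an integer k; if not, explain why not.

k = 84

Take k = 84. Then 84² = 7056 = 72·97 + 72, so 84² ≡ 72 (mod 97).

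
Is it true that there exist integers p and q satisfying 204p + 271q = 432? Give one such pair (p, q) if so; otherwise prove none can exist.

p = 34, q = -24

Since gcd(204, 271) = 1, every integer is an integer combination of 204 and 271.
Euclidean algorithm: 271 = 1·204 + 67, 204 = 3·67 + 3, 67 = 22·3 + 1, 3 = 3·1 + 0.
Working back up the chain: 1 = 67 − 22·3 = 67 − 22·(204 − 3·67) = −22·204 + 67·67 = −22·204 + 67·(271 − 1·204) = 67·271 − 89·204. So 204·(-89) + 271·67 = 1.
Scaling by 432 gives the particular solution (p, q) = (-38448, 28944).
Shifting by a multiple of (271, −204) keeps it a solution: p = -38448 + 142·271 = 34, q = 28944 − 142·204 = -24.
Check: 204·34 + 271·(-24) = 6936 − 6504 = 432. ✓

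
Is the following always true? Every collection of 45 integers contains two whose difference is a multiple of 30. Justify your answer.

True.

Partition the integers by their residue mod 30; there are 30 classes.
Since 45 > 30, two of the 45 integers must share a residue class by the pigeonhole principle; call them a and b.
Their difference a − b is then a multiple of 30.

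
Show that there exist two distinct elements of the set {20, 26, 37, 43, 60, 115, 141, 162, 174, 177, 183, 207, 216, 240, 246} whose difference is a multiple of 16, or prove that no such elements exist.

Two integers differ by a multiple of 16 exactly when they have the same residue mod 16. The residues are 20↦4, 26↦10, 37↦5, 43↦11, 60↦12, 115↦3, 141↦13, 162↦2, 174↦14, 177↦1, 183↦7, 207↦15, 216↦8, 240↦0, 246↦6.
All 15 residues are distinct, so no two elements differ by a multiple of 16.

There is no such pair.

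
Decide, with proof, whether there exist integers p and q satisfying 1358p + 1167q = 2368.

Since gcd(1358, 1167) = 1, every integer is an integer combination of 1358 and 1167.
Dividing repeatedly: 1358 = 1·1167 + 191, 1167 = 6·191 + 21, 191 = 9·21 + 2, 21 = 10·2 + 1, 2 = 2·1 + 0.
Working back up the chain: 1 = 21 − 10·2 = 21 − 10·(191 − 9·21) = −10·191 + 91·21 = −10·191 + 91·(1167 − 6·191) = 91·1167 − 556·191 = 91·1167 − 556·(1358 − 1·1167) = −556·1358 + 647·1167. So 1358·(-556) + 1167·647 = 1.
Multiplying through by 2368: p = (-556)·2368 = -1316608, q = 647·2368 = 1532096 is a solution.
Shifting by a multiple of (1167, −1358) keeps it a solution: p = -1316608 + 1129·1167 = 935, q = 1532096 − 1129·1358 = -1086.
Check: 1358·935 + 1167·(-1086) = 1269730 − 1267362 = 2368. ✓

p = 935, q = -1086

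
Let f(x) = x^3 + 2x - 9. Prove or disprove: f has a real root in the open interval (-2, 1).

Evaluate at the endpoints: f(-2) = -21, f(1) = -6 — same sign (negative).
The derivative f'(x) = 3x^2 + 2 is a quadratic with discriminant 0² − 4·3·2 = -24 < 0; it never vanishes, so it is always positive (sign of the leading coefficient).
Hence f is strictly increasing on ℝ, and in particular on [-2, 1]. A strictly monotone function with same-sign endpoint values stays negative on the whole interval, so f has no zero in (-2, 1).

No.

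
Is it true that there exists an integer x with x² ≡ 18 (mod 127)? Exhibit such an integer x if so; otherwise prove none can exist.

Take x = 79. Then 79² = 6241 = 49·127 + 18, so 79² ≡ 18 (mod 127).

x = 79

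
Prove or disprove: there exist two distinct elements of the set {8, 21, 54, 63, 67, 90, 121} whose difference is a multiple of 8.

No such pair exists.

Reduce each element modulo 8: 8↦0, 21↦5, 54↦6, 63↦7, 67↦3, 90↦2, 121↦1.
All 7 residues are distinct, so no two elements differ by a multiple of 8.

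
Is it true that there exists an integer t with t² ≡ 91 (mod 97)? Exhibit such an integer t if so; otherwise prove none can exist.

t = 24

Take t = 24. Then 24² = 576 = 5·97 + 91, so 24² ≡ 91 (mod 97).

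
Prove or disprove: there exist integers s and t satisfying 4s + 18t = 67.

gcd(4, 18) = 2, so every integer of the form 4s + 18t is a multiple of 2.
But 67 = 2·33 + 1, so 2 ∤ 67.
So the equation is unsolvable over ℤ.

There are no such integers.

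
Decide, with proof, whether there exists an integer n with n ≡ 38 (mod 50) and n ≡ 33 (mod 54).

There is no such integer.

gcd(50, 54) = 2. If n ≡ 38 (mod 50) and n ≡ 33 (mod 54), then n ≡ 38 (mod 2) and n ≡ 33 (mod 2).
However 38 ≡ 0 and 33 ≡ 1 (mod 2), and 0 ≠ 1.
Hence the system has no solution.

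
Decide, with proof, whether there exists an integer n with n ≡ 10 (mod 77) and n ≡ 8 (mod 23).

Since 77 and 23 share no common factor, CRT says the pair of congruences has a solution (unique mod 1771).
Any solution of the first congruence is n = 10 + 77t; substituting into the second, 77t ≡ 8 − 10 ≡ 21 (mod 23).
77 ≡ 8 (mod 23), so this reads 8t ≡ 21 (mod 23). Since 8·3 = 24 = 1·23 + 1, the inverse of 8 mod 23 is 3.
Multiplying by 3: t ≡ 3·21 = 63 ≡ 17 (mod 23).
Taking t = 17 gives n = 10 + 77·17 = 1319.
Check: 1319 mod 77 = 10, 1319 mod 23 = 8. ✓

n = 1319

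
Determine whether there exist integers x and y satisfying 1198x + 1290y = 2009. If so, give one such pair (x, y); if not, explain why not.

There are no such integers.

gcd(1198, 1290) = 2, so every integer of the form 1198x + 1290y is a multiple of 2.
However 2009 leaves remainder 1 on division by 2.
So the equation is unsolvable over ℤ.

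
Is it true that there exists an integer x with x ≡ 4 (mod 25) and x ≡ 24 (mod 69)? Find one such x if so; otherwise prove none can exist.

Since 25 and 69 share no common factor, CRT says the pair of congruences has a solution (unique mod 1725).
Any solution of the first congruence is x = 4 + 25t; substituting into the second, 25t ≡ 24 − 4 ≡ 20 (mod 69).
Since 25·58 = 1450 = 21·69 + 1, the inverse of 25 mod 69 is 58.
Multiplying by 58: t ≡ 58·20 = 1160 ≡ 56 (mod 69).
Taking t = 56 gives x = 4 + 25·56 = 1404.
Indeed 1404 ≡ 4 (mod 25) and 1404 ≡ 24 (mod 69).

x = 1404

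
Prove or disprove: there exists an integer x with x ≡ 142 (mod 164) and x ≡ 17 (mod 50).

gcd(164, 50) = 2. If x ≡ 142 (mod 164) and x ≡ 17 (mod 50), then x ≡ 142 (mod 2) and x ≡ 17 (mod 2).
However 142 ≡ 0 and 17 ≡ 1 (mod 2), and 0 ≠ 1.
Hence the system has no solution.

There is no such integer.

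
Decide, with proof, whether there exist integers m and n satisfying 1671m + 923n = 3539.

Since gcd(1671, 923) = 1, every integer is an integer combination of 1671 and 923.
Run the Euclidean algorithm on 1671 and 923: 1671 = 1·923 + 748, 923 = 1·748 + 175, 748 = 4·175 + 48, 175 = 3·48 + 31, 48 = 1·31 + 17, 31 = 1·17 + 14, 17 = 1·14 + 3, 14 = 4·3 + 2, 3 = 1·2 + 1, 2 = 2·1 + 0.
Unwinding: 1 = 3 − 1·2 = 3 − (14 − 4·3) = −14 + 5·3 = −14 + 5·(17 − 1·14) = 5·17 − 6·14 = 5·17 − 6·(31 − 1·17) = −6·31 + 11·17 = −6·31 + 11·(48 − 1·31) = 11·48 − 17·31 = 11·48 − 17·(175 − 3·48) = −17·175 + 62·48 = −17·175 + 62·(748 − 4·175) = 62·748 − 265·175 = 62·748 − 265·(923 − 1·748) = −265·923 + 327·748 = −265·923 + 327·(1671 − 1·923) = 327·1671 − 592·923, i.e. 1671·327 + 923·(-592) = 1.
Times 3539: 1671·1157253 + 923·(-2095088) = 3539, so (1157253, -2095088) solves it.
Subtracting 1253·923 from m and adding 1253·1671 to n gives the tidier solution (734, -1325).
Indeed 1671·734 + 923·(-1325) = 1226514 − 1222975 = 3539.

m = 734, n = -1325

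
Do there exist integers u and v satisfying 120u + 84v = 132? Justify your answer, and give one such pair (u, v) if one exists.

u = 6, v = -7

Since gcd(120, 84) = 12 and 132 = 12·11, Bézout's identity guarantees a solution.
Dividing through by 12 reduces the equation to 10u + 7v = 11.
Dividing repeatedly: 10 = 1·7 + 3, 7 = 2·3 + 1, 3 = 3·1 + 0.
Unwinding: 1 = 7 − 2·3 = 7 − 2·(10 − 1·7) = −2·10 + 3·7, i.e. 10·(-2) + 7·3 = 1.
Times 11: 10·(-22) + 7·33 = 11, so (-22, 33) solves it.
Shifting by a multiple of (7, −10) keeps it a solution: u = -22 + 4·7 = 6, v = 33 − 4·10 = -7.
Indeed 120·6 + 84·(-7) = 720 − 588 = 132.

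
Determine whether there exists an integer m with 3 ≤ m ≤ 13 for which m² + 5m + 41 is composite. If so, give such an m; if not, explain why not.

m = 8

At m = 8: 8² + 5·8 + 41 = 145 = 5·29, which is composite.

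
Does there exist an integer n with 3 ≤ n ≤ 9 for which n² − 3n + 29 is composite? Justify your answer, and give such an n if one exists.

n = 7

At n = 7: 7² − 3·7 + 29 = 57 = 3·19, which is composite.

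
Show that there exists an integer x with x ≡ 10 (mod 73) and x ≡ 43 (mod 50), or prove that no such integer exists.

Since 73 and 50 share no common factor, CRT says the pair of congruences has a solution (unique mod 3650).
Any solution of the first congruence is x = 10 + 73t; substituting into the second, 73t ≡ 43 − 10 ≡ 33 (mod 50).
73 ≡ 23 (mod 50), so this reads 23t ≡ 33 (mod 50). To invert 23 modulo 50: 50 = 2·23 + 4, 23 = 5·4 + 3, 4 = 1·3 + 1, 3 = 3·1 + 0, and unwinding, 1 = 4 − 1·3 = 4 − (23 − 5·4) = −23 + 6·4 = −23 + 6·(50 − 2·23) = 6·50 − 13·23. Thus 23⁻¹ ≡ -13 ≡ 37 (mod 50).
Multiplying by 37: t ≡ 37·33 = 1221 ≡ 21 (mod 50).
Taking t = 21 gives x = 10 + 73·21 = 1543.
Check: 1543 mod 73 = 10, 1543 mod 50 = 43. ✓

x = 1543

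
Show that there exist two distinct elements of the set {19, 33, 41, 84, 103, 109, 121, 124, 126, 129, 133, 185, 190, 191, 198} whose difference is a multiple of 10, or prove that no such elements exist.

19 mod 10 = 9 and 109 mod 10 = 9, so 109 − 19 = 90 = 9·10.

19 and 109 are such a pair.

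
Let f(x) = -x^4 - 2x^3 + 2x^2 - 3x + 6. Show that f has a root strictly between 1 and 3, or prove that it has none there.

f(1) = 2 and f(3) = -120, which have opposite signs.
As a polynomial, f is continuous on every closed interval.
By the Intermediate Value Theorem, f takes the value 0 somewhere in the open interval.

Yes, f has a root in the interval.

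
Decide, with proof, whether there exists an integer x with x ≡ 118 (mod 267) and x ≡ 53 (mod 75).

No, no such integer exists.

Reduce both congruences modulo 3, which divides 267 and 75: they say x ≡ 118 (mod 3) and x ≡ 53 (mod 3).
These are incompatible: 118 − 53 = 65 is not divisible by 3.
Hence the system has no solution.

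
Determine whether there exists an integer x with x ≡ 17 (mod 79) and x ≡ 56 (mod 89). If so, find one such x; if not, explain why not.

Since 79 and 89 share no common factor, CRT says the pair of congruences has a solution (unique mod 7031).
Any solution of the first congruence is x = 17 + 79t; substituting into the second, 79t ≡ 56 − 17 ≡ 39 (mod 89).
Note 79·80 = 6320 ≡ 1 (mod 89) (as 6320 − 1 = 71·89), so 79⁻¹ ≡ 80.
Multiplying by 80: t ≡ 80·39 = 3120 ≡ 5 (mod 89).
With t = 5: x = 17 + 79·5 = 412.
Verify: 412 = 5·79 + 17 and 412 = 4·89 + 56. ✓

x = 412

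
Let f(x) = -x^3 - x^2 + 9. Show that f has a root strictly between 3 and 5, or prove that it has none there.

f has no root in that interval.

The endpoint values f(3) = -27 and f(5) = -141 are both negative. Claim: f(x) < 0 for every x in (3, 5).
Substitute x = 3 + u, where 0 < u < 2 on the interval. Expanding, f(3 + u) = -u^3 - 10u^2 - 33u - 27.
All 4 nonzero coefficients of this polynomial in u are negative; hence for u > 0 the value is a sum of negative terms (the constant -27 among them).
Therefore f(x) < 0 throughout (3, 5), and f has no zero there.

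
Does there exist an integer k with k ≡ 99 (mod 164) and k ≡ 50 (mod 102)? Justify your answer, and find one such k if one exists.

There is no such integer.

Both moduli are multiples of 2 = gcd(164, 102), so any solution would satisfy k ≡ 99 and k ≡ 50 modulo 2 simultaneously.
However 99 ≡ 1 and 50 ≡ 0 (mod 2), and 1 ≠ 0.
Therefore no such k exists.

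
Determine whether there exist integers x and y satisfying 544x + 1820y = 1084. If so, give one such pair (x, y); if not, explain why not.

x = 186, y = -55

Since gcd(544, 1820) = 4 and 1084 = 4·271, Bézout's identity guarantees a solution.
Dividing through by 4 reduces the equation to 136x + 455y = 271.
Run the Euclidean algorithm on 455 and 136: 455 = 3·136 + 47, 136 = 2·47 + 42, 47 = 1·42 + 5, 42 = 8·5 + 2, 5 = 2·2 + 1, 2 = 2·1 + 0.
Working back up the chain: 1 = 5 − 2·2 = 5 − 2·(42 − 8·5) = −2·42 + 17·5 = −2·42 + 17·(47 − 1·42) = 17·47 − 19·42 = 17·47 − 19·(136 − 2·47) = −19·136 + 55·47 = −19·136 + 55·(455 − 3·136) = 55·455 − 184·136. So 136·(-184) + 455·55 = 1.
Scaling by 271 gives the particular solution (x, y) = (-49864, 14905).
Shifting by a multiple of (455, −136) keeps it a solution: x = -49864 + 110·455 = 186, y = 14905 − 110·136 = -55.
Indeed 544·186 + 1820·(-55) = 101184 − 100100 = 1084.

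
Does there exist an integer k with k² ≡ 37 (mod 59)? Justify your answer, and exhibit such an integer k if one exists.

Apply Euler's criterion with the prime 59: 37 is a quadratic residue iff 37^29 ≡ 1 (mod 59), and a non-residue iff it is ≡ −1.
Squaring successively (mod 59): 37^2 = 1369 ≡ 12; 37^4 ≡ 12² = 144 ≡ 26; 37^8 ≡ 26² = 676 ≡ 27; 37^16 ≡ 27² = 729 ≡ 21.
Since 29 = 16 + 8 + 4 + 1, 37^29 ≡ 21 · 27 · 26 · 37; multiplying out mod 59: 21·27 = 567 ≡ 36, then 36·26 = 936 ≡ 51, then 51·37 = 1887 ≡ 58. Thus 37^29 ≡ 58 ≡ −1 (mod 59).
The value −1 means 37 is a non-residue modulo 59, so k² ≡ 37 (mod 59) is impossible.

No such integer exists.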